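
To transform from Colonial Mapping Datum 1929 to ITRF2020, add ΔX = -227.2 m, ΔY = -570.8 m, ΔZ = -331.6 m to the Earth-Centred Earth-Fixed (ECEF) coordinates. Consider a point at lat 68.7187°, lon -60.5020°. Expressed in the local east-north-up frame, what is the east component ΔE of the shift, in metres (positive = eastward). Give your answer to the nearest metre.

ΔE = -479 m

At φ = 68.7187°, λ = -60.5020°: sin φ = 0.931810, cos φ = 0.362947, sin λ = -0.870373, cos λ = 0.492393.
ΔE = −sin λ·ΔX + cos λ·ΔY = −(-0.870373)·(-227.2) + (0.492393)·(-570.8) = -478.81 m.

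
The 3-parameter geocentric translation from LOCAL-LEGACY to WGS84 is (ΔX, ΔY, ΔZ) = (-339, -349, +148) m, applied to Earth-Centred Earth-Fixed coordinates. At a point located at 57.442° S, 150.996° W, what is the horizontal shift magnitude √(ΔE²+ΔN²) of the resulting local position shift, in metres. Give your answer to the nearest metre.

At φ = -57.442°, λ = -150.996°: sin φ = -0.842847, cos φ = 0.538153, sin λ = -0.484871, cos λ = -0.874586.
ΔE = −sin λ·ΔX + cos λ·ΔY = −(-0.484871)·(-339) + (-0.874586)·(-349) = 140.86 m.
ΔN = −sin φ cos λ·ΔX − sin φ sin λ·ΔY + cos φ·ΔZ = −(-0.842847)(-0.874586)(-339) − (-0.842847)(-0.484871)(-349) + (0.538153)(148) = 472.16 m.
Horizontal magnitude = √(ΔE² + ΔN²) = √(140.86² + 472.16²) = 492.73 m.

493 m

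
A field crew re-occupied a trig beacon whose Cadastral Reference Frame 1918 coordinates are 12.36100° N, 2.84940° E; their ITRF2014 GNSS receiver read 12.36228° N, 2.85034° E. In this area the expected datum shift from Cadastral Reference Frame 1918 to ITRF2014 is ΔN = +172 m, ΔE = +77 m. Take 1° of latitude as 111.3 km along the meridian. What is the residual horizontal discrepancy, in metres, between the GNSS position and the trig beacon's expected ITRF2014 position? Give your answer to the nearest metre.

Observed coordinate differences: Δφ = +0.00128°, Δλ = +0.00094°.
Converting to metres (1° lat = 111300 m, cos φ = 0.976818): observed ΔN = 142.5 m, observed ΔE = 102.2 m.
Subtracting the expected shift leaves a residual of 142.5 − (172) = -29.5 m north and 102.2 − (77) = 25.2 m east.
Residual distance = √((-29.5)² + 25.2²) = 38.8 m.

39 m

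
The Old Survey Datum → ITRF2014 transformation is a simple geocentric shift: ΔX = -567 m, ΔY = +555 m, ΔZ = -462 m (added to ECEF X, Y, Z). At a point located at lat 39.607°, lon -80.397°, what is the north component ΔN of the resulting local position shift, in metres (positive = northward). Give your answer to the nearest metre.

ΔN = 53 m

At φ = 39.607°, λ = -80.397°: sin φ = 0.637518, cos φ = 0.770435, sin λ = -0.985987, cos λ = 0.166820.
ΔN = −sin φ cos λ·ΔX − sin φ sin λ·ΔY + cos φ·ΔZ = −(0.637518)(0.166820)(-567) − (0.637518)(-0.985987)(555) + (0.770435)(-462) = 53.22 m.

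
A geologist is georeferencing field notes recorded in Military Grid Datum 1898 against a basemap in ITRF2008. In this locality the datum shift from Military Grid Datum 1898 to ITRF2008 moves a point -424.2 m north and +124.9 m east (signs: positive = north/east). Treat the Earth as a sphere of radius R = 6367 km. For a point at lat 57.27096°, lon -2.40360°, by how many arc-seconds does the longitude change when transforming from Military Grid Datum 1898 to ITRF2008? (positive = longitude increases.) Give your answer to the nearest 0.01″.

Δλ = 7.48″

At latitude 57.27096°, cos φ = 0.540667.
One radian of longitude at latitude φ spans R cos φ, so Δλ = ΔE / (R cos φ) = 124.9 / (6367000 × 0.540667) = 3.6283e-05 rad = 7.484″.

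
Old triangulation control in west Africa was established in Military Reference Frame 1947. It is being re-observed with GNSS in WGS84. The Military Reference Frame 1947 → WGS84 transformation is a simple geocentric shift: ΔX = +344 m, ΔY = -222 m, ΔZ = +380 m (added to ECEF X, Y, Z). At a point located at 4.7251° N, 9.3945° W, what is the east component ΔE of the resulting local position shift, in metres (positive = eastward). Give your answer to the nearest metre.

ΔE = -163 m

The local east axis at (φ, λ) is (−sin λ, cos λ, 0), so ΔE = −sin(-9.3945°)·344 + cos(-9.3945°)·(-222) = -162.87 m.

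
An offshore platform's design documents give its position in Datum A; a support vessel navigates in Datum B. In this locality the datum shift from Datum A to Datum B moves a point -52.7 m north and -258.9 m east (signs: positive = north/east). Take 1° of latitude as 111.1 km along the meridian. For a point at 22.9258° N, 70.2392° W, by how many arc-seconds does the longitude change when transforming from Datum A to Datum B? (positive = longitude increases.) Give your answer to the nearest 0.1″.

Δλ = -9.1″

At latitude 22.9258°, cos φ = 0.921010.
1° of longitude at this latitude = 111.1 × cos φ = 102.32 km, so Δλ = -258.9 / 102324.2 = -0.0025302° = -9.109″.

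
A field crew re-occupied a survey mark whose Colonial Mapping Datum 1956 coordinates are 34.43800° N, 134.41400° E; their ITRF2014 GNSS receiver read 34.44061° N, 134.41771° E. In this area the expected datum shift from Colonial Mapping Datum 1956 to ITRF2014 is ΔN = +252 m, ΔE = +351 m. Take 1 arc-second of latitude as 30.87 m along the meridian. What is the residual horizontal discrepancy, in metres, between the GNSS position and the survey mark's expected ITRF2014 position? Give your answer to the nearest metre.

40 m

Observed coordinate differences: Δφ = +0.00261°, Δλ = +0.00371°.
Converting to metres (1° lat = 111132 m, cos φ = 0.824739): observed ΔN = 290.1 m, observed ΔE = 340.0 m.
Subtracting the expected shift leaves a residual of 290.1 − (252) = 38.1 m north and 340.0 − (351) = -11.0 m east.
Residual distance = √(38.1² + (-11.0)²) = 39.6 m.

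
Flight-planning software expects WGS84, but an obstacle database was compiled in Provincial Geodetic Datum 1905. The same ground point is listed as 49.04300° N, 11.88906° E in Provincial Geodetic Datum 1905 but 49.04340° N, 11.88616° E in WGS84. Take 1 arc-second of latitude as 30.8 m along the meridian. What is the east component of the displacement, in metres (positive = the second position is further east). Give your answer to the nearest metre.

ΔE = -211 m

Δφ = 49.04340° − 49.04300° = +0.00040°; Δλ = 11.88616° − 11.88906° = -0.00290°.
1° of latitude = 3600 × 30.80 = 110880 m.
ΔN = Δφ × 110880 = 44.4 m; ΔE = Δλ × 110880 × cos(49.04300°) = -0.00290 × 110880 × 0.655492 = -210.8 m.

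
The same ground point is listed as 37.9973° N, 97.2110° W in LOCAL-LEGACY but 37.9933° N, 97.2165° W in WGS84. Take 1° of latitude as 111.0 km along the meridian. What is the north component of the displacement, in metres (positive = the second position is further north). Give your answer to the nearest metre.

Δφ = 37.9933° − 37.9973° = -0.0040°; Δλ = -97.2165° − -97.2110° = -0.0055°.
ΔN = Δφ × 111000 = -444.0 m; ΔE = Δλ × 111000 × cos(37.9973°) = -0.0055 × 111000 × 0.788040 = -481.1 m.

ΔN = -444 m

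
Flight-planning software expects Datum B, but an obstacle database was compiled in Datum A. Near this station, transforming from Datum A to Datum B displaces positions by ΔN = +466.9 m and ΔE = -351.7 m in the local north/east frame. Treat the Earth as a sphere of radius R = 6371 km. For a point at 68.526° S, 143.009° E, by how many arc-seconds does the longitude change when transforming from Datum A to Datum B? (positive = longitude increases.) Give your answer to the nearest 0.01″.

At latitude -68.526°, cos φ = 0.366079.
One radian of longitude at latitude φ spans R cos φ, so Δλ = ΔE / (R cos φ) = -351.7 / (6371000 × 0.366079) = -1.5080e-04 rad = -31.104″.

Δλ = -31.10″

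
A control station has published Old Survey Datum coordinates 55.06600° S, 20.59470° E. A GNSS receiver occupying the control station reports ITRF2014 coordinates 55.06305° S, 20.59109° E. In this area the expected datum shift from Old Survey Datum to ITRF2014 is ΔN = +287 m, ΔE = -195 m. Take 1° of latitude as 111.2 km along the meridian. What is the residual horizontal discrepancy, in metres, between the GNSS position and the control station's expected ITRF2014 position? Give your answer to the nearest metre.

54 m

Observed coordinate differences: Δφ = +0.00295°, Δλ = -0.00361°.
Converting to metres (1° lat = 111200 m, cos φ = 0.572632): observed ΔN = 328.0 m, observed ΔE = -229.9 m.
Subtracting the expected shift leaves a residual of 328.0 − (287) = 41.0 m north and -229.9 − (-195) = -34.9 m east.
Residual distance = √(41.0² + (-34.9)²) = 53.9 m.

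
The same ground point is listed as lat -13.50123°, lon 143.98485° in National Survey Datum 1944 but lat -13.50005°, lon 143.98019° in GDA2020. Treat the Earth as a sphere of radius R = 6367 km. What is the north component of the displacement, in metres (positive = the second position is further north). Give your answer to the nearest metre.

Δφ = -13.50005° − -13.50123° = +0.00118°; Δλ = 143.98019° − 143.98485° = -0.00466°.
1° along a meridian = πR/180 = 111125 m.
ΔN = Δφ × 111125 = 131.1 m; ΔE = Δλ × 111125 × cos(-13.50123°) = -0.00466 × 111125 × 0.972365 = -503.5 m.

ΔN = 131 m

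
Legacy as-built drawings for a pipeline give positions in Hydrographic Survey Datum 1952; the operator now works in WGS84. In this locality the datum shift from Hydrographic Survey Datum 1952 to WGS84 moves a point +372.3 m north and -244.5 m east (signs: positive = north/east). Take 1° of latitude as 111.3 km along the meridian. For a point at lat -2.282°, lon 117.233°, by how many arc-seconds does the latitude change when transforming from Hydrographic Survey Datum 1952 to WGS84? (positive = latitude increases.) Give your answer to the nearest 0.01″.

Δφ = 12.04″

1° of latitude = 111.3 km, so Δφ = 372.3 / 111300 = 0.0033450° = 12.042″.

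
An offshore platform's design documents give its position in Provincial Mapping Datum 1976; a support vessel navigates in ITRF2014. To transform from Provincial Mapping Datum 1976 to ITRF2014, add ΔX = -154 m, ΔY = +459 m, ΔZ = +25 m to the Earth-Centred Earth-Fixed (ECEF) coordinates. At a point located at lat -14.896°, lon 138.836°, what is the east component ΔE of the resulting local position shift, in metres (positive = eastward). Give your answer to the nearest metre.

At φ = -14.896°, λ = 138.836°: sin φ = -0.257065, cos φ = 0.966394, sin λ = 0.658217, cos λ = -0.752829.
ΔE = −sin λ·ΔX + cos λ·ΔY = −(0.658217)·(-154) + (-0.752829)·(459) = -244.18 m.

ΔE = -244 m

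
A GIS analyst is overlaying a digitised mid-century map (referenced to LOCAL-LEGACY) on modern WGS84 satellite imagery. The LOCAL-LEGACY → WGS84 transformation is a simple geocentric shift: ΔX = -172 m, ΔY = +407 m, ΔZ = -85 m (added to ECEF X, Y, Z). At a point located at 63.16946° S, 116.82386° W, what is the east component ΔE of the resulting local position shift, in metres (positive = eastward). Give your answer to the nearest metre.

The local east axis at (φ, λ) is (−sin λ, cos λ, 0), so ΔE = −sin(-116.82386°)·(-172) + cos(-116.82386°)·407 = -337.15 m.

ΔE = -337 m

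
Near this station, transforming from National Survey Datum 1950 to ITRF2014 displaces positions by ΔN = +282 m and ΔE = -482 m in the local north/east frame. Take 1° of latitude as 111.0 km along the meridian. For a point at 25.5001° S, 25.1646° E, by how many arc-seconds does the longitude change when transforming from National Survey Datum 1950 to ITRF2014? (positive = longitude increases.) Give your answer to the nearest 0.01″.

At latitude -25.5001°, cos φ = 0.902585.
1° of longitude at this latitude = 111.0 × cos φ = 100.19 km, so Δλ = -482.0 / 100186.9 = -0.0048110° = -17.320″.

Δλ = -17.32″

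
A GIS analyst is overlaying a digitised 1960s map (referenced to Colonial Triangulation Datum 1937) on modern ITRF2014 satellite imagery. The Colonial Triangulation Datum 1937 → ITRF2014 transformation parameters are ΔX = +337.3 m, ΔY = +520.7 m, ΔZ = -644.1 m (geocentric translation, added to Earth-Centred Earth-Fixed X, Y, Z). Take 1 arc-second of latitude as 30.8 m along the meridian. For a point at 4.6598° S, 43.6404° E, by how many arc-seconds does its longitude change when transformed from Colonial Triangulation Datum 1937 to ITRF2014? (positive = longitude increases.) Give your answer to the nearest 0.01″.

sin φ = -0.081239, cos φ = 0.996695, sin λ = 0.690130, cos λ = 0.723685.
East component: ΔE = −sin λ·ΔX + cos λ·ΔY = −(0.690130)(337.3) + (0.723685)(520.7) = 144.04 m.
1° of latitude spans 3600 × 30.80 = 110880 m; at latitude φ, 1° of longitude spans that × cos φ = 110513.5 m, so Δλ = 144.04 / 110513.5 × 3600 = 4.692″.

Δλ = 4.69″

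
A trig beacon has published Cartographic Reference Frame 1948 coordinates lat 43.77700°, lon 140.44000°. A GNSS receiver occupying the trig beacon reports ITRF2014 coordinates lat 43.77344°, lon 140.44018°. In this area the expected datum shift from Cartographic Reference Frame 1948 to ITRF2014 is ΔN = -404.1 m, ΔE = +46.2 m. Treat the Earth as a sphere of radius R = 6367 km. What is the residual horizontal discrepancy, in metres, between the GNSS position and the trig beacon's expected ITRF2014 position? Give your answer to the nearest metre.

33 m

Observed coordinate differences: Δφ = -0.00356°, Δλ = +0.00018°.
Converting to metres (1° lat = 111125 m, cos φ = 0.722038): observed ΔN = -395.6 m, observed ΔE = 14.4 m.
Subtracting the expected shift leaves a residual of -395.6 − (-404.1) = 8.5 m north and 14.4 − (46.2) = -31.8 m east.
Residual distance = √(8.5² + (-31.8)²) = 32.9 m.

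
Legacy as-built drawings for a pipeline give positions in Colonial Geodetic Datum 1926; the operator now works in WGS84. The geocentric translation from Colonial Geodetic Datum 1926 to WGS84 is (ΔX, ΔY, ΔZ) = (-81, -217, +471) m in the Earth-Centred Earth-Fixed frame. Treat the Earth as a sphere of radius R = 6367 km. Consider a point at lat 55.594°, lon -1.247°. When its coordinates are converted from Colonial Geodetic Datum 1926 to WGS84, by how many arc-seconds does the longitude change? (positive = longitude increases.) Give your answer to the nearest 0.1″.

sin φ = 0.825054, cos φ = 0.565053, sin λ = -0.021763, cos λ = 0.999763.
East component: ΔE = −sin λ·ΔX + cos λ·ΔY = −(-0.021763)(-81) + (0.999763)(-217) = -218.71 m.
1° of latitude spans πR/180 = 111125 m; at latitude φ, 1° of longitude spans that × cos φ = 62791.6 m, so Δλ = -218.71 / 62791.6 × 3600 = -12.539″.

Δλ = -12.5″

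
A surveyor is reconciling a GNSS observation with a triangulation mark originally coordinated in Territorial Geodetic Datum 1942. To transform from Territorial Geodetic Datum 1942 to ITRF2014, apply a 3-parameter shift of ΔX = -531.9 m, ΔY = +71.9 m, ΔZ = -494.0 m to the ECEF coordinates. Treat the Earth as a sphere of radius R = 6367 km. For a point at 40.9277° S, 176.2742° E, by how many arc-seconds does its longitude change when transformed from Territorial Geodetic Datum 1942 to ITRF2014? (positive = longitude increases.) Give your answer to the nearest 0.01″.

sin φ = -0.655106, cos φ = 0.755537, sin λ = 0.064982, cos λ = -0.997886.
East component: ΔE = −sin λ·ΔX + cos λ·ΔY = −(0.064982)(-531.9) + (-0.997886)(71.9) = -37.18 m.
1° of latitude spans πR/180 = 111125 m; at latitude φ, 1° of longitude spans that × cos φ = 83959.1 m, so Δλ = -37.18 / 83959.1 × 3600 = -1.594″.

Δλ = -1.59″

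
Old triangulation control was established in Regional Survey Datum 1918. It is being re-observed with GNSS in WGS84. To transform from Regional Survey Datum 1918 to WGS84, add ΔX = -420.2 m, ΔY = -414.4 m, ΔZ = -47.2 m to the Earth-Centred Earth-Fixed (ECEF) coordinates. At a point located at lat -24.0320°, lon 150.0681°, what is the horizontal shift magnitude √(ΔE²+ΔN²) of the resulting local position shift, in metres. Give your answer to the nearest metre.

At φ = -24.0320°, λ = 150.0681°: sin φ = -0.407247, cos φ = 0.913318, sin λ = 0.498970, cos λ = -0.866619.
ΔE = −sin λ·ΔX + cos λ·ΔY = −(0.498970)·(-420.2) + (-0.866619)·(-414.4) = 568.79 m.
ΔN = −sin φ cos λ·ΔX − sin φ sin λ·ΔY + cos φ·ΔZ = −(-0.407247)(-0.866619)(-420.2) − (-0.407247)(0.498970)(-414.4) + (0.913318)(-47.2) = 20.98 m.
Horizontal magnitude = √(ΔE² + ΔN²) = √(568.79² + 20.98²) = 569.18 m.

569 m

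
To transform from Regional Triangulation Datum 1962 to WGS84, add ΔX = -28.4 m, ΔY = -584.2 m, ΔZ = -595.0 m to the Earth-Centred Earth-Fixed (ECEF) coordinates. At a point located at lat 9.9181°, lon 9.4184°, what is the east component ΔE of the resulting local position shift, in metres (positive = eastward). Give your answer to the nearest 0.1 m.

ΔE = -571.7 m

The local east axis at (φ, λ) is (−sin λ, cos λ, 0), so ΔE = −sin(9.4184°)·(-28.4) + cos(9.4184°)·(-584.2) = -571.68 m.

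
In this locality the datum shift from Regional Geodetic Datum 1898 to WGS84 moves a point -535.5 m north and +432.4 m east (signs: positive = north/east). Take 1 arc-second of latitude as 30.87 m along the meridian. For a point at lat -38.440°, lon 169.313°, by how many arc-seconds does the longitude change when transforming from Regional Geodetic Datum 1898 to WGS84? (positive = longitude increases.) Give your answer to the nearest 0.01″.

At latitude -38.440°, cos φ = 0.783260.
1″ of longitude at this latitude = 30.87 × cos φ = 24.1792 m, so Δλ = 432.4 / 24.1792 = 17.883″.

Δλ = 17.88″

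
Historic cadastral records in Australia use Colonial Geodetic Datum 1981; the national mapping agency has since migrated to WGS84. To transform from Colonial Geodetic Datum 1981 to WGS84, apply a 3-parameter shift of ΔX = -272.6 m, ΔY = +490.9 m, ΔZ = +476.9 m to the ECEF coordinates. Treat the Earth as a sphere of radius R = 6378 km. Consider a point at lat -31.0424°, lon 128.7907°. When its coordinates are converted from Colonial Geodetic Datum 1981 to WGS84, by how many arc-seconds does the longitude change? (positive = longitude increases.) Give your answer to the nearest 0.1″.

Δλ = -3.6″

sin φ = -0.515672, cos φ = 0.856786, sin λ = 0.779440, cos λ = -0.626477.
East component: ΔE = −sin λ·ΔX + cos λ·ΔY = −(0.779440)(-272.6) + (-0.626477)(490.9) = -95.06 m.
1° of latitude spans πR/180 = 111317 m; at latitude φ, 1° of longitude spans that × cos φ = 95374.9 m, so Δλ = -95.06 / 95374.9 × 3600 = -3.588″.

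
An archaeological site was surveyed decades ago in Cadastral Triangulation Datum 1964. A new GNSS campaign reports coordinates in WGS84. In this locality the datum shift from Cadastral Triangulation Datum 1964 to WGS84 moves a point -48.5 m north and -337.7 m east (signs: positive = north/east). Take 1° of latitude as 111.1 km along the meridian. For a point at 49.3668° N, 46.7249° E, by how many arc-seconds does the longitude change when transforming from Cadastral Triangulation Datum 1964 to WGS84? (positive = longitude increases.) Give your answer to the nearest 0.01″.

At latitude 49.3668°, cos φ = 0.651214.
1° of longitude at this latitude = 111.1 × cos φ = 72.35 km, so Δλ = -337.7 / 72349.9 = -0.0046676° = -16.803″.

Δλ = -16.80″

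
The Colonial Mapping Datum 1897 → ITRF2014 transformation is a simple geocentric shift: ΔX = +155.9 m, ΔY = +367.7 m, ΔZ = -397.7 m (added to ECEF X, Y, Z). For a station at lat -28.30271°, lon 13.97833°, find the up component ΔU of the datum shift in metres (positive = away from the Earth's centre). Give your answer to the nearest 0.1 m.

The local up (radial) axis is (cos φ cos λ, cos φ sin λ, sin φ), giving ΔU = 133.198 + 78.202 + 188.561 = 399.96 m.

ΔU = 400.0 m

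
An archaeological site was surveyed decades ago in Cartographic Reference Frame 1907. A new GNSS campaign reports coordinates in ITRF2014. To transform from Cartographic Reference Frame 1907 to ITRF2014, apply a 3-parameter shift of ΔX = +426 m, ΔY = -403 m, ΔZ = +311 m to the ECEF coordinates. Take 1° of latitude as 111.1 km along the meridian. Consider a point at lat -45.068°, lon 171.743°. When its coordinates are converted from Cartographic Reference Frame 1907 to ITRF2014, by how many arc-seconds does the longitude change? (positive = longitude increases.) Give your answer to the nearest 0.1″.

sin φ = -0.707945, cos φ = 0.706267, sin λ = 0.143614, cos λ = -0.989634.
East component: ΔE = −sin λ·ΔX + cos λ·ΔY = −(0.143614)(426) + (-0.989634)(-403) = 337.64 m.
1° of latitude spans 111100 m; at latitude φ, 1° of longitude spans that × cos φ = 78466.3 m, so Δλ = 337.64 / 78466.3 × 3600 = 15.491″.

Δλ = 15.5″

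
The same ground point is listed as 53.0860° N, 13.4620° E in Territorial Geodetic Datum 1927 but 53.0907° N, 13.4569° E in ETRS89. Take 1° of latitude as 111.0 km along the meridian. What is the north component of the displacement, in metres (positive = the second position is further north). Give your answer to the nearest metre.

Δφ = 53.0907° − 53.0860° = +0.0047°; Δλ = 13.4569° − 13.4620° = -0.0051°.
ΔN = Δφ × 111000 = 521.7 m; ΔE = Δλ × 111000 × cos(53.0860°) = -0.0051 × 111000 × 0.600616 = -340.0 m.

ΔN = 522 m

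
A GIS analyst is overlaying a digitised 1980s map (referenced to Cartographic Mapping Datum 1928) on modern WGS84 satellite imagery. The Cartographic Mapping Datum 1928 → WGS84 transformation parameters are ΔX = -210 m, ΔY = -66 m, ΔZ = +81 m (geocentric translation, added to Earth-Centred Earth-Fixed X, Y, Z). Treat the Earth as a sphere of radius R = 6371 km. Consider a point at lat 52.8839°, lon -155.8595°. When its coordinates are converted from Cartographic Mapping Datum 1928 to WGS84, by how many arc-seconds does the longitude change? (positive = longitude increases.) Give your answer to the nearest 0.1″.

Δλ = -1.4″

sin φ = 0.797414, cos φ = 0.603432, sin λ = -0.408976, cos λ = -0.912545.
East component: ΔE = −sin λ·ΔX + cos λ·ΔY = −(-0.408976)(-210) + (-0.912545)(-66) = -25.66 m.
1° of latitude spans πR/180 = 111195 m; at latitude φ, 1° of longitude spans that × cos φ = 67098.6 m, so Δλ = -25.66 / 67098.6 × 3600 = -1.377″.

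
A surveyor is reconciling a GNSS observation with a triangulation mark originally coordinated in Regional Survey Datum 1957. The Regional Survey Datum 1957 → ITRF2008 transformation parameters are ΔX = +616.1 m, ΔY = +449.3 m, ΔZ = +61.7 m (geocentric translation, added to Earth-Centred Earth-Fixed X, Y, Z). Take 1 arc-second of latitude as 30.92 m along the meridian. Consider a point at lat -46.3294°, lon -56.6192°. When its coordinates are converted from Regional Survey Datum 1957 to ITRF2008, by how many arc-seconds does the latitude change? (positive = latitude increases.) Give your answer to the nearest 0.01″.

Δφ = 0.53″

sin φ = -0.723322, cos φ = 0.690511, sin λ = -0.835032, cos λ = 0.550201.
North component: ΔN = −sin φ cos λ·ΔX − sin φ sin λ·ΔY + cos φ·ΔZ = −(-0.723322)(0.550201)(616.1) − (-0.723322)(-0.835032)(449.3) + (0.690511)(61.7) = 16.42 m.
1° of latitude spans 3600 × 30.92 = 111312 m, so Δφ = 16.42 / 111312 × 3600 = 0.531″.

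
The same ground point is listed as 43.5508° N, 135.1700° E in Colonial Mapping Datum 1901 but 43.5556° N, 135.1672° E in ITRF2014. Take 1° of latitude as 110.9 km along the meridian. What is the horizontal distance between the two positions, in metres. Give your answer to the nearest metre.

578 m

Δφ = 43.5556° − 43.5508° = +0.0048°; Δλ = 135.1672° − 135.1700° = -0.0028°.
ΔN = Δφ × 110900 = 532.3 m; ΔE = Δλ × 110900 × cos(43.5508°) = -0.0028 × 110900 × 0.724764 = -225.1 m.
Distance = √(ΔE² + ΔN²) = √((-225.1)² + 532.3²) = 577.9 m.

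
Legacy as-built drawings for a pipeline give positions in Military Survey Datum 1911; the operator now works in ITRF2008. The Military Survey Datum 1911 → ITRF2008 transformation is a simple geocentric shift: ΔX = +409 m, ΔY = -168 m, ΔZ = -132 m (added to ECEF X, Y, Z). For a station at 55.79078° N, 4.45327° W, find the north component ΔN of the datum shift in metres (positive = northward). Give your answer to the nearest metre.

At φ = 55.79078°, λ = -4.45327°: sin φ = 0.826990, cos φ = 0.562216, sin λ = -0.077646, cos λ = 0.996981.
ΔN = −sin φ cos λ·ΔX − sin φ sin λ·ΔY + cos φ·ΔZ = −(0.826990)(0.996981)(409) − (0.826990)(-0.077646)(-168) + (0.562216)(-132) = -422.22 m.

ΔN = -422 m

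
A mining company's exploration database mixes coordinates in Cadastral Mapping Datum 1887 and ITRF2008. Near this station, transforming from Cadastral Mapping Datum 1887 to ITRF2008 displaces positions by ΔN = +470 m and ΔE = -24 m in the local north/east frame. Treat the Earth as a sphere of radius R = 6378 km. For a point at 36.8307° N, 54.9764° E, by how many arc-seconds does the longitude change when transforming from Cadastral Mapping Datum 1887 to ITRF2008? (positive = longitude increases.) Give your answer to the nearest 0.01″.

At latitude 36.8307°, cos φ = 0.800410.
One radian of longitude at latitude φ spans R cos φ, so Δλ = ΔE / (R cos φ) = -24.0 / (6378000 × 0.800410) = -4.7013e-06 rad = -0.970″.

Δλ = -0.97″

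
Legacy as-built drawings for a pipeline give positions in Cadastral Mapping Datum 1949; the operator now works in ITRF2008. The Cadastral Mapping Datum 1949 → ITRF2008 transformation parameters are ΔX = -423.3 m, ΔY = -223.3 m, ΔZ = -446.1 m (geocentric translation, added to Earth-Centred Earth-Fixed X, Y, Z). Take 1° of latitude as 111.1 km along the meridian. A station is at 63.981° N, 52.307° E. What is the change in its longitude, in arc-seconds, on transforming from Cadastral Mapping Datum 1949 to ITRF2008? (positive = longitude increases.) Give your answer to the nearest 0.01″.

sin φ = 0.898649, cos φ = 0.438669, sin λ = 0.791298, cos λ = 0.611430.
East component: ΔE = −sin λ·ΔX + cos λ·ΔY = −(0.791298)(-423.3) + (0.611430)(-223.3) = 198.42 m.
1° of latitude spans 111100 m; at latitude φ, 1° of longitude spans that × cos φ = 48736.1 m, so Δλ = 198.42 / 48736.1 × 3600 = 14.657″.

Δλ = 14.66″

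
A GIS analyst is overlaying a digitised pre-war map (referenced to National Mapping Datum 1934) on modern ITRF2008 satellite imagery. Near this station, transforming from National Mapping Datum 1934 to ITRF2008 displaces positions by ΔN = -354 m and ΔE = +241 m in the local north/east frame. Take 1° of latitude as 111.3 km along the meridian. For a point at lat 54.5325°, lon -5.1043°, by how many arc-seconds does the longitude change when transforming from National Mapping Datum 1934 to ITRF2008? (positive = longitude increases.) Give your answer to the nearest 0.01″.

Δλ = 13.43″

At latitude 54.5325°, cos φ = 0.580241.
1° of longitude at this latitude = 111.3 × cos φ = 64.58 km, so Δλ = 241.0 / 64580.8 = 0.0037318° = 13.434″.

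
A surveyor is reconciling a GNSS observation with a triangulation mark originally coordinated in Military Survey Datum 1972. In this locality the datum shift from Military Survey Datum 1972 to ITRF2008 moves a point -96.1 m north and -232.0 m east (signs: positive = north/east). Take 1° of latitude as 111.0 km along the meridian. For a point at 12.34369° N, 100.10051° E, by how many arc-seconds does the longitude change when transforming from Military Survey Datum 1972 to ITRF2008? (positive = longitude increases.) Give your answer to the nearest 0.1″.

At latitude 12.34369°, cos φ = 0.976883.
1° of longitude at this latitude = 111.0 × cos φ = 108.43 km, so Δλ = -232.0 / 108434.0 = -0.0021396° = -7.702″.

Δλ = -7.7″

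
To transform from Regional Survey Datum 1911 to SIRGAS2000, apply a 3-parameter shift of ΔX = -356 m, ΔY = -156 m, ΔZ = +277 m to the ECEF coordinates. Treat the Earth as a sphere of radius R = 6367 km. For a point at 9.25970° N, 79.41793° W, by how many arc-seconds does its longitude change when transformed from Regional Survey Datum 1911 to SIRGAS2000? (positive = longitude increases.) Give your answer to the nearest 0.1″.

Δλ = -12.4″

sin φ = 0.160910, cos φ = 0.986969, sin λ = -0.982993, cos λ = 0.183644.
East component: ΔE = −sin λ·ΔX + cos λ·ΔY = −(-0.982993)(-356) + (0.183644)(-156) = -378.59 m.
1° of latitude spans πR/180 = 111125 m; at latitude φ, 1° of longitude spans that × cos φ = 109677.1 m, so Δλ = -378.59 / 109677.1 × 3600 = -12.427″.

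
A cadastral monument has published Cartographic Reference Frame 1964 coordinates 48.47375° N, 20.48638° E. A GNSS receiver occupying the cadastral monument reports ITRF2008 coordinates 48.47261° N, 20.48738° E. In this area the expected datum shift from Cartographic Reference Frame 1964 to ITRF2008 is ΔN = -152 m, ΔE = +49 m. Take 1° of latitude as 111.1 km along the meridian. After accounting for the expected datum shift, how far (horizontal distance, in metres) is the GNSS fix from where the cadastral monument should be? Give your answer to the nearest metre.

35 m

Observed coordinate differences: Δφ = -0.00114°, Δλ = +0.00100°.
Converting to metres (1° lat = 111100 m, cos φ = 0.662963): observed ΔN = -126.7 m, observed ΔE = 73.7 m.
Subtracting the expected shift leaves a residual of -126.7 − (-152) = 25.3 m north and 73.7 − (49) = 24.7 m east.
Residual distance = √(25.3² + 24.7²) = 35.4 m.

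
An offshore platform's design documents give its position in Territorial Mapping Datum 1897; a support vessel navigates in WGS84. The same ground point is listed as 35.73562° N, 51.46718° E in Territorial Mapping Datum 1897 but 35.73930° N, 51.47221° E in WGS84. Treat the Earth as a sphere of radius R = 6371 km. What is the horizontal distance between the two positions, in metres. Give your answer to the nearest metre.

Δφ = 35.73930° − 35.73562° = +0.00368°; Δλ = 51.47221° − 51.46718° = +0.00503°.
1° along a meridian = πR/180 = 111195 m.
ΔN = Δφ × 111195 = 409.2 m; ΔE = Δλ × 111195 × cos(35.73562°) = +0.00503 × 111195 × 0.811721 = 454.0 m.
Distance = √(ΔE² + ΔN²) = √(454.0² + 409.2²) = 611.2 m.

611 m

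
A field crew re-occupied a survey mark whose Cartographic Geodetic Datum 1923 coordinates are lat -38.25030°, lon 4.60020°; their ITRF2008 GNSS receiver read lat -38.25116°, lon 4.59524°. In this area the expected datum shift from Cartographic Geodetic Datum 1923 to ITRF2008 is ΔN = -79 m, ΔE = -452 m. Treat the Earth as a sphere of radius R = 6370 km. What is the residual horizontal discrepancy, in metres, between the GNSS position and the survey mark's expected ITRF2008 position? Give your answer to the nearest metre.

Observed coordinate differences: Δφ = -0.00086°, Δλ = -0.00496°.
Converting to metres (1° lat = 111177 m, cos φ = 0.785314): observed ΔN = -95.6 m, observed ΔE = -433.1 m.
Subtracting the expected shift leaves a residual of -95.6 − (-79) = -16.6 m north and -433.1 − (-452) = 18.9 m east.
Residual distance = √((-16.6)² + 18.9²) = 25.2 m.

25 m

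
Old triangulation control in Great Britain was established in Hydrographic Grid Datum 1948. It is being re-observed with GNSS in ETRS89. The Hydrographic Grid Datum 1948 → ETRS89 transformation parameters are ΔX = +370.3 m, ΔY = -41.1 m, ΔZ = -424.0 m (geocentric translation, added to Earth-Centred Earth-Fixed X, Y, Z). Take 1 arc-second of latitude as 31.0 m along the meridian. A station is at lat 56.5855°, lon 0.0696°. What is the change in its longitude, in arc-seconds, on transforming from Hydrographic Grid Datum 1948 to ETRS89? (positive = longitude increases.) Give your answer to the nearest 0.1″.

sin φ = 0.834709, cos φ = 0.550692, sin λ = 0.001215, cos λ = 0.999999.
East component: ΔE = −sin λ·ΔX + cos λ·ΔY = −(0.001215)(370.3) + (0.999999)(-41.1) = -41.55 m.
1° of latitude spans 3600 × 31.00 = 111600 m; at latitude φ, 1° of longitude spans that × cos φ = 61457.2 m, so Δλ = -41.55 / 61457.2 × 3600 = -2.434″.

Δλ = -2.4″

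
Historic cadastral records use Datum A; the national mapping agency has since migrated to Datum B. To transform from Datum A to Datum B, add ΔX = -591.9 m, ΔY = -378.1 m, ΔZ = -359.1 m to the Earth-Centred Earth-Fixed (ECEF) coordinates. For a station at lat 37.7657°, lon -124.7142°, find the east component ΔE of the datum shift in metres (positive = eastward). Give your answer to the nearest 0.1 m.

ΔE = -271.2 m

At φ = 37.7657°, λ = -124.7142°: sin φ = 0.612434, cos φ = 0.790522, sin λ = -0.822003, cos λ = -0.569483.
ΔE = −sin λ·ΔX + cos λ·ΔY = −(-0.822003)·(-591.9) + (-0.569483)·(-378.1) = -271.22 m.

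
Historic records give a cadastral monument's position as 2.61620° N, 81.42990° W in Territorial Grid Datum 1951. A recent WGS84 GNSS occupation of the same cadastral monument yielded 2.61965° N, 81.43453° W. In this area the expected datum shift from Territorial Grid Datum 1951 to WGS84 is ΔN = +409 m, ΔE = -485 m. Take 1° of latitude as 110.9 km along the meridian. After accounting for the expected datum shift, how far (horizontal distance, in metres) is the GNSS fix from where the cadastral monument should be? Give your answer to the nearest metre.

38 m

Observed coordinate differences: Δφ = +0.00345°, Δλ = -0.00463°.
Converting to metres (1° lat = 110900 m, cos φ = 0.998958): observed ΔN = 382.6 m, observed ΔE = -512.9 m.
Subtracting the expected shift leaves a residual of 382.6 − (409) = -26.4 m north and -512.9 − (-485) = -27.9 m east.
Residual distance = √((-26.4)² + (-27.9)²) = 38.4 m.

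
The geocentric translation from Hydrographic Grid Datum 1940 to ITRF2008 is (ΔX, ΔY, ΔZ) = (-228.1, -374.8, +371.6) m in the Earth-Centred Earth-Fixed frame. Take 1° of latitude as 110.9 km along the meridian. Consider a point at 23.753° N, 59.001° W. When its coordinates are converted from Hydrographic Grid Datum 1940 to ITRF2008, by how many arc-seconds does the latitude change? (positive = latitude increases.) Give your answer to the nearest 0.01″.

Δφ = 8.38″

sin φ = 0.402795, cos φ = 0.915290, sin λ = -0.857176, cos λ = 0.515023.
North component: ΔN = −sin φ cos λ·ΔX − sin φ sin λ·ΔY + cos φ·ΔZ = −(0.402795)(0.515023)(-228.1) − (0.402795)(-0.857176)(-374.8) + (0.915290)(371.6) = 258.04 m.
1° of latitude spans 110900 m, so Δφ = 258.04 / 110900 × 3600 = 8.376″.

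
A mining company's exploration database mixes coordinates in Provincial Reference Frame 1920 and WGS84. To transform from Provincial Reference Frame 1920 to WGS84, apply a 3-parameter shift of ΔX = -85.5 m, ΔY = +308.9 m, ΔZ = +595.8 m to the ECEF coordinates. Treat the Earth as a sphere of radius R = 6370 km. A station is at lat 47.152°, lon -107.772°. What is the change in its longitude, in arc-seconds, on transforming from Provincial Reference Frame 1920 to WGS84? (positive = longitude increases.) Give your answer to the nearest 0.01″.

Δλ = -8.37″

sin φ = 0.733160, cos φ = 0.680056, sin λ = -0.952279, cos λ = -0.305230.
East component: ΔE = −sin λ·ΔX + cos λ·ΔY = −(-0.952279)(-85.5) + (-0.305230)(308.9) = -175.71 m.
1° of latitude spans πR/180 = 111177 m; at latitude φ, 1° of longitude spans that × cos φ = 75606.9 m, so Δλ = -175.71 / 75606.9 × 3600 = -8.366″.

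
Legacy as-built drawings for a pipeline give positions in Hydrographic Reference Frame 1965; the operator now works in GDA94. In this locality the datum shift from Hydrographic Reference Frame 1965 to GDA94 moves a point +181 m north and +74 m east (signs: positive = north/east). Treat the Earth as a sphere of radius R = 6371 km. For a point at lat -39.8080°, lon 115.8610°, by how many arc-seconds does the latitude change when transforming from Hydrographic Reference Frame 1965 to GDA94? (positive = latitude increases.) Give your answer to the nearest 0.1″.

On a sphere of radius R, 1 rad of latitude = R, so Δφ = ΔN / R = 181.0 / 6371000 = 2.8410e-05 rad = 5.860″.

Δφ = 5.9″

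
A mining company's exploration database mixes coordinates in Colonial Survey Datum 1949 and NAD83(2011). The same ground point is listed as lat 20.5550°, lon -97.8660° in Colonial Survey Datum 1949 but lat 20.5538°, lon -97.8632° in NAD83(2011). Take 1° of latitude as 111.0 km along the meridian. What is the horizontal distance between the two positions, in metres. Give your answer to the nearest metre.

Δφ = 20.5538° − 20.5550° = -0.0012°; Δλ = -97.8632° − -97.8660° = +0.0028°.
ΔN = Δφ × 111000 = -133.2 m; ΔE = Δλ × 111000 × cos(20.5550°) = +0.0028 × 111000 × 0.936336 = 291.0 m.
Distance = √(ΔE² + ΔN²) = √(291.0² + (-133.2)²) = 320.0 m.

320 m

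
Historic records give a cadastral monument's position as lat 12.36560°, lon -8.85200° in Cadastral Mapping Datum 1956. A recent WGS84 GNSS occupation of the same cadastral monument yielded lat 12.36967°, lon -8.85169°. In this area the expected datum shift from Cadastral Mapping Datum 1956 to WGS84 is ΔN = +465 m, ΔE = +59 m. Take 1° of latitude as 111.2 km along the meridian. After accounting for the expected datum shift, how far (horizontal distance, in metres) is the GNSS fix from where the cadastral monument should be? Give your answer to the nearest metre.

Observed coordinate differences: Δφ = +0.00407°, Δλ = +0.00031°.
Converting to metres (1° lat = 111200 m, cos φ = 0.976801): observed ΔN = 452.6 m, observed ΔE = 33.7 m.
Subtracting the expected shift leaves a residual of 452.6 − (465) = -12.4 m north and 33.7 − (59) = -25.3 m east.
Residual distance = √((-12.4)² + (-25.3)²) = 28.2 m.

28 m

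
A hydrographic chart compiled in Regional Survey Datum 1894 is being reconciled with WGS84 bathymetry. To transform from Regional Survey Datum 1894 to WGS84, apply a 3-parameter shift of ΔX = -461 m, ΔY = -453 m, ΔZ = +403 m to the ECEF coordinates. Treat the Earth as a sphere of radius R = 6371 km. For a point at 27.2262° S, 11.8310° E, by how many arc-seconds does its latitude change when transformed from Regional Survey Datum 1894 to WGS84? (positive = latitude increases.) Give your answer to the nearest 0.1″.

Δφ = 3.5″

sin φ = -0.457505, cos φ = 0.889207, sin λ = 0.205026, cos λ = 0.978757.
North component: ΔN = −sin φ cos λ·ΔX − sin φ sin λ·ΔY + cos φ·ΔZ = −(-0.457505)(0.978757)(-461) − (-0.457505)(0.205026)(-453) + (0.889207)(403) = 109.43 m.
1° of latitude spans πR/180 = 111195 m, so Δφ = 109.43 / 111195 × 3600 = 3.543″.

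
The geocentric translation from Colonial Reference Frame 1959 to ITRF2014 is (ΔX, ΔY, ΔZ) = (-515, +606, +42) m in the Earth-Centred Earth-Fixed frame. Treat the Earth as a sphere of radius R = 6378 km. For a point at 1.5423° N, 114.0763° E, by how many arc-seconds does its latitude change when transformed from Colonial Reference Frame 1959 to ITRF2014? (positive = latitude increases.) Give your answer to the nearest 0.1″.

Δφ = 0.7″

sin φ = 0.026915, cos φ = 0.999638, sin λ = 0.913003, cos λ = -0.407953.
North component: ΔN = −sin φ cos λ·ΔX − sin φ sin λ·ΔY + cos φ·ΔZ = −(0.026915)(-0.407953)(-515) − (0.026915)(0.913003)(606) + (0.999638)(42) = 21.44 m.
1° of latitude spans πR/180 = 111317 m, so Δφ = 21.44 / 111317 × 3600 = 0.693″.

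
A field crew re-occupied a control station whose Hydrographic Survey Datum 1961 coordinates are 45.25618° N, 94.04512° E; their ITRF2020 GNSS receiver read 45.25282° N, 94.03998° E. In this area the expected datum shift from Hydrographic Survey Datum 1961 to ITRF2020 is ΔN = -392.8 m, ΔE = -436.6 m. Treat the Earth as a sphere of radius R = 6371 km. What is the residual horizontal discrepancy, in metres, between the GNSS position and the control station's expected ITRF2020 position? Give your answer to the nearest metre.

39 m

Observed coordinate differences: Δφ = -0.00336°, Δλ = -0.00514°.
Converting to metres (1° lat = 111195 m, cos φ = 0.703938): observed ΔN = -373.6 m, observed ΔE = -402.3 m.
Subtracting the expected shift leaves a residual of -373.6 − (-392.8) = 19.2 m north and -402.3 − (-436.6) = 34.3 m east.
Residual distance = √(19.2² + 34.3²) = 39.3 m.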